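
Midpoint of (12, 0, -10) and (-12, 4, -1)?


Midpoint = ((12+-12)/2, (0+4)/2, (-10+-1)/2) = (0, 2, -5.5)

(0, 2, -5.5)


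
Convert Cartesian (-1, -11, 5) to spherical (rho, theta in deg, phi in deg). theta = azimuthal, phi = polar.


rho = sqrt((-1)^2 + (-11)^2 + 5^2) = 12.1244
theta = atan2(-11, -1) = 264.8056 deg
phi = acos(5/12.1244) = 65.6447 deg

rho = 12.1244, theta = 264.8056 deg, phi = 65.6447 deg


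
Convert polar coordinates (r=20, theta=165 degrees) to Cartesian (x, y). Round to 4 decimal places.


x = 20 * cos(165) = -19.3185
y = 20 * sin(165) = 5.1764

(-19.3185, 5.1764)


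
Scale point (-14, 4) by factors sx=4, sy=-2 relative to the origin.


Scaling: (x*sx, y*sy) = (-14*4, 4*-2) = (-56, -8)

(-56, -8)


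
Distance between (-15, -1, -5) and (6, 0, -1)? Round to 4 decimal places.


d = sqrt((6--15)^2 + (0--1)^2 + (-1--5)^2) = 21.4009

21.4009


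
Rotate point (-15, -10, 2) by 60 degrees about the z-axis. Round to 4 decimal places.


x' = -15*cos(60) - -10*sin(60) = 1.1603
y' = -15*sin(60) + -10*cos(60) = -17.9904
z' = 2

(1.1603, -17.9904, 2)


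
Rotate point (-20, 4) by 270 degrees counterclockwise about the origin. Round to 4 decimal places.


x' = -20*cos(270) - 4*sin(270) = 4
y' = -20*sin(270) + 4*cos(270) = 20

(4, 20)


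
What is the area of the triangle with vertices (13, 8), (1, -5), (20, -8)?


Area = |x1(y2-y3) + x2(y3-y1) + x3(y1-y2)| / 2
= |13*(-5--8) + 1*(-8-8) + 20*(8--5)| / 2
= 141.5

141.5


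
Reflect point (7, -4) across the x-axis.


Reflection across x-axis: (x, y) -> (x, -y)
(7, -4) -> (7, 4)

(7, 4)


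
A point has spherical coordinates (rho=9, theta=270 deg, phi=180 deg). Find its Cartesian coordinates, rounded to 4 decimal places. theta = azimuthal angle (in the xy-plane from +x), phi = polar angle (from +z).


x = 9 * sin(180) * cos(270) = 0
y = 9 * sin(180) * sin(270) = 0
z = 9 * cos(180) = -9

(0, 0, -9)


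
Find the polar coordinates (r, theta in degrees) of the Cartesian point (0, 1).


r = sqrt(0^2 + 1^2) = 1
theta = atan2(1, 0) = 90 degrees

r = 1, theta = 90 degrees


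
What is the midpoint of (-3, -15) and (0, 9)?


Midpoint = ((-3+0)/2, (-15+9)/2) = (-1.5, -3)

(-1.5, -3)


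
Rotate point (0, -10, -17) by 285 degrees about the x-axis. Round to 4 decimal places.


x' = 0
y' = -10*cos(285) - -17*sin(285) = -19.0089
z' = -10*sin(285) + -17*cos(285) = 5.2593

(0, -19.0089, 5.2593)


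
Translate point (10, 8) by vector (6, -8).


Translation: (x+dx, y+dy) = (10+6, 8+-8) = (16, 0)

(16, 0)


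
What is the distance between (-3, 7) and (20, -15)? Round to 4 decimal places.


d = sqrt((20--3)^2 + (-15-7)^2) = 31.8277

31.8277


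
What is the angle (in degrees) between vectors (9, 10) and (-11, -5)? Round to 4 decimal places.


dot = 9*-11 + 10*-5 = -149
|u| = 13.4536, |v| = 12.083
cos(angle) = -0.9166
angle = 156.4312 degrees

156.4312 degrees


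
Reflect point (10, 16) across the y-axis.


Reflection across y-axis: (x, y) -> (-x, y)
(10, 16) -> (-10, 16)

(-10, 16)


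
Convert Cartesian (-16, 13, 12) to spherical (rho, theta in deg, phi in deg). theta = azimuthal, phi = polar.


rho = sqrt((-16)^2 + 13^2 + 12^2) = 23.8537
theta = atan2(13, -16) = 140.9061 deg
phi = acos(12/23.8537) = 59.7969 deg

rho = 23.8537, theta = 140.9061 deg, phi = 59.7969 deg


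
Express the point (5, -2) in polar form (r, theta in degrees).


r = sqrt(5^2 + (-2)^2) = 5.3852
theta = atan2(-2, 5) = 338.1986 degrees

r = 5.3852, theta = 338.1986 degrees


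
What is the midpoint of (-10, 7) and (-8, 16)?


Midpoint = ((-10+-8)/2, (7+16)/2) = (-9, 11.5)

(-9, 11.5)


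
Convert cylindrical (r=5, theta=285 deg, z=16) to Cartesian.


x = 5 * cos(285) = 1.2941
y = 5 * sin(285) = -4.8296
z = 16

(1.2941, -4.8296, 16)


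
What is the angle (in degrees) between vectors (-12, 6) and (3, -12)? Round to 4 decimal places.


dot = -12*3 + 6*-12 = -108
|u| = 13.4164, |v| = 12.3693
cos(angle) = -0.6508
angle = 130.6013 degrees

130.6013 degrees


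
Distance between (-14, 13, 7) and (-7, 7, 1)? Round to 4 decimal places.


d = sqrt((-7--14)^2 + (7-13)^2 + (1-7)^2) = 11

11


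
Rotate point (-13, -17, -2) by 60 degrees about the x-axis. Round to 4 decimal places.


x' = -13
y' = -17*cos(60) - -2*sin(60) = -6.7679
z' = -17*sin(60) + -2*cos(60) = -15.7224

(-13, -6.7679, -15.7224)


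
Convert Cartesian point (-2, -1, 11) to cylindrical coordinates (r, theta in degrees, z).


r = sqrt((-2)^2 + (-1)^2) = 2.2361
theta = atan2(-1, -2) = 206.5651 deg
z = 11

r = 2.2361, theta = 206.5651 deg, z = 11


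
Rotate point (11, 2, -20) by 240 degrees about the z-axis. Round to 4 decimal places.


x' = 11*cos(240) - 2*sin(240) = -3.7679
y' = 11*sin(240) + 2*cos(240) = -10.5263
z' = -20

(-3.7679, -10.5263, -20)


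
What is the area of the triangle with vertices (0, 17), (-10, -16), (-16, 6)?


Area = |x1(y2-y3) + x2(y3-y1) + x3(y1-y2)| / 2
= |0*(-16-6) + -10*(6-17) + -16*(17--16)| / 2
= 209

209


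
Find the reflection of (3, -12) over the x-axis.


Reflection across x-axis: (x, y) -> (x, -y)
(3, -12) -> (3, 12)

(3, 12)


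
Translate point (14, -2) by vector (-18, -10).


Translation: (x+dx, y+dy) = (14+-18, -2+-10) = (-4, -12)

(-4, -12)


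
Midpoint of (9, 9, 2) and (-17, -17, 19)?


Midpoint = ((9+-17)/2, (9+-17)/2, (2+19)/2) = (-4, -4, 10.5)

(-4, -4, 10.5)


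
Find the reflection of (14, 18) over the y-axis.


Reflection across y-axis: (x, y) -> (-x, y)
(14, 18) -> (-14, 18)

(-14, 18)


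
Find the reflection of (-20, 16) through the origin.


Reflection through origin: (x, y) -> (-x, -y)
(-20, 16) -> (20, -16)

(20, -16)


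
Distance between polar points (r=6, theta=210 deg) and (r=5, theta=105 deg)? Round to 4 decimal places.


d = sqrt(r1^2 + r2^2 - 2*r1*r2*cos(t2-t1))
d = sqrt(6^2 + 5^2 - 2*6*5*cos(105-210)) = 8.7481

8.7481


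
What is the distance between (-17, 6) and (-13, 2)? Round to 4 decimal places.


d = sqrt((-13--17)^2 + (2-6)^2) = 5.6569

5.6569


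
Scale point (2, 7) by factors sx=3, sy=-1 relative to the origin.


Scaling: (x*sx, y*sy) = (2*3, 7*-1) = (6, -7)

(6, -7)


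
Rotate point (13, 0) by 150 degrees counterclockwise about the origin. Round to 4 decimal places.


x' = 13*cos(150) - 0*sin(150) = -11.2583
y' = 13*sin(150) + 0*cos(150) = 6.5

(-11.2583, 6.5)


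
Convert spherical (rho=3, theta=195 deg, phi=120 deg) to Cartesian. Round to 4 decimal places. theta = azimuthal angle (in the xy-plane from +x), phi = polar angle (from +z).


x = 3 * sin(120) * cos(195) = -2.5095
y = 3 * sin(120) * sin(195) = -0.6724
z = 3 * cos(120) = -1.5

(-2.5095, -0.6724, -1.5)


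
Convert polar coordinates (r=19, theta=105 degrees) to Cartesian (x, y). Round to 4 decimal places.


x = 19 * cos(105) = -4.9176
y = 19 * sin(105) = 18.3526

(-4.9176, 18.3526)


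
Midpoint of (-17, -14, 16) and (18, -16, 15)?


Midpoint = ((-17+18)/2, (-14+-16)/2, (16+15)/2) = (0.5, -15, 15.5)

(0.5, -15, 15.5)


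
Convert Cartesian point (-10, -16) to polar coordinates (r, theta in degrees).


r = sqrt((-10)^2 + (-16)^2) = 18.868
theta = atan2(-16, -10) = 237.9946 degrees

r = 18.868, theta = 237.9946 degrees


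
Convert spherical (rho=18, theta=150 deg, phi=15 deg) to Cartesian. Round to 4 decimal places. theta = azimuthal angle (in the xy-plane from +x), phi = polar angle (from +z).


x = 18 * sin(15) * cos(150) = -4.0346
y = 18 * sin(15) * sin(150) = 2.3294
z = 18 * cos(15) = 17.3867

(-4.0346, 2.3294, 17.3867)


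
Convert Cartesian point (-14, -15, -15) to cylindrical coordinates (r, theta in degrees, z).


r = sqrt((-14)^2 + (-15)^2) = 20.5183
theta = atan2(-15, -14) = 226.9749 deg
z = -15

r = 20.5183, theta = 226.9749 deg, z = -15


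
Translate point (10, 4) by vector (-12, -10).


Translation: (x+dx, y+dy) = (10+-12, 4+-10) = (-2, -6)

(-2, -6)


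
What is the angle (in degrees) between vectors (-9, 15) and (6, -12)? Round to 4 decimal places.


dot = -9*6 + 15*-12 = -234
|u| = 17.4929, |v| = 13.4164
cos(angle) = -0.9971
angle = 175.6013 degrees

175.6013 degrees


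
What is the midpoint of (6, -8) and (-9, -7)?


Midpoint = ((6+-9)/2, (-8+-7)/2) = (-1.5, -7.5)

(-1.5, -7.5)


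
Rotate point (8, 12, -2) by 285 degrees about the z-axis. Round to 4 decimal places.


x' = 8*cos(285) - 12*sin(285) = 13.6617
y' = 8*sin(285) + 12*cos(285) = -4.6216
z' = -2

(13.6617, -4.6216, -2)


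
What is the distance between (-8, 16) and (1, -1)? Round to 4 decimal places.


d = sqrt((1--8)^2 + (-1-16)^2) = 19.2354

19.2354


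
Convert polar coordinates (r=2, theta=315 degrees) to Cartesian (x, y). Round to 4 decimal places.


x = 2 * cos(315) = 1.4142
y = 2 * sin(315) = -1.4142

(1.4142, -1.4142)


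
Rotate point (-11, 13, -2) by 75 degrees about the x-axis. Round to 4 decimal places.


x' = -11
y' = 13*cos(75) - -2*sin(75) = 5.2965
z' = 13*sin(75) + -2*cos(75) = 12.0394

(-11, 5.2965, 12.0394)


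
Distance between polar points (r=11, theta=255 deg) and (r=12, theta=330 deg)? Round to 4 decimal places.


d = sqrt(r1^2 + r2^2 - 2*r1*r2*cos(t2-t1))
d = sqrt(11^2 + 12^2 - 2*11*12*cos(330-255)) = 14.024

14.024


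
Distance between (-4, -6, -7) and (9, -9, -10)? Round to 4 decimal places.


d = sqrt((9--4)^2 + (-9--6)^2 + (-10--7)^2) = 13.6748

13.6748


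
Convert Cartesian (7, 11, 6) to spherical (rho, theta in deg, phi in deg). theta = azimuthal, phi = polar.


rho = sqrt(7^2 + 11^2 + 6^2) = 14.3527
theta = atan2(11, 7) = 57.5288 deg
phi = acos(6/14.3527) = 65.2891 deg

rho = 14.3527, theta = 57.5288 deg, phi = 65.2891 deg


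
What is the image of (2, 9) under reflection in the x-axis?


Reflection across x-axis: (x, y) -> (x, -y)
(2, 9) -> (2, -9)

(2, -9)


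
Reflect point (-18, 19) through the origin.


Reflection through origin: (x, y) -> (-x, -y)
(-18, 19) -> (18, -19)

(18, -19)


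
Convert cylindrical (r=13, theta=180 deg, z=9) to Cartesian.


x = 13 * cos(180) = -13
y = 13 * sin(180) = 0
z = 9

(-13, 0, 9)


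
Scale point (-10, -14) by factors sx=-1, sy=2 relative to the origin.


Scaling: (x*sx, y*sy) = (-10*-1, -14*2) = (10, -28)

(10, -28)


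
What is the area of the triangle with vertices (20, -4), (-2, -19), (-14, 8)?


Area = |x1(y2-y3) + x2(y3-y1) + x3(y1-y2)| / 2
= |20*(-19-8) + -2*(8--4) + -14*(-4--19)| / 2
= 387

387


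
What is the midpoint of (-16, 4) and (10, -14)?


Midpoint = ((-16+10)/2, (4+-14)/2) = (-3, -5)

(-3, -5)


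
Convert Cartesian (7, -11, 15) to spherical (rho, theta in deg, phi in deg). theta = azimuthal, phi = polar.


rho = sqrt(7^2 + (-11)^2 + 15^2) = 19.8746
theta = atan2(-11, 7) = 302.4712 deg
phi = acos(15/19.8746) = 40.998 deg

rho = 19.8746, theta = 302.4712 deg, phi = 40.998 deg


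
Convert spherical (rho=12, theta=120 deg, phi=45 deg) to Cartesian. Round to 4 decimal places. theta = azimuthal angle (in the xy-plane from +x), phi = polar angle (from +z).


x = 12 * sin(45) * cos(120) = -4.2426
y = 12 * sin(45) * sin(120) = 7.3485
z = 12 * cos(45) = 8.4853

(-4.2426, 7.3485, 8.4853)


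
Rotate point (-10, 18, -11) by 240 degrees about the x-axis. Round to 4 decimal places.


x' = -10
y' = 18*cos(240) - -11*sin(240) = -18.5263
z' = 18*sin(240) + -11*cos(240) = -10.0885

(-10, -18.5263, -10.0885)


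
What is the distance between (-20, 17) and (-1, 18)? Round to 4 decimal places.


d = sqrt((-1--20)^2 + (18-17)^2) = 19.0263

19.0263


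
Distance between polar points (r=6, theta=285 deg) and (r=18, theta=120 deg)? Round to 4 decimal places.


d = sqrt(r1^2 + r2^2 - 2*r1*r2*cos(t2-t1))
d = sqrt(6^2 + 18^2 - 2*6*18*cos(120-285)) = 23.8462

23.8462


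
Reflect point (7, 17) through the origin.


Reflection through origin: (x, y) -> (-x, -y)
(7, 17) -> (-7, -17)

(-7, -17)


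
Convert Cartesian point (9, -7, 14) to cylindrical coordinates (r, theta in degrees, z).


r = sqrt(9^2 + (-7)^2) = 11.4018
theta = atan2(-7, 9) = 322.125 deg
z = 14

r = 11.4018, theta = 322.125 deg, z = 14


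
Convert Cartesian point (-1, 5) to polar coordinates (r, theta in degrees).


r = sqrt((-1)^2 + 5^2) = 5.099
theta = atan2(5, -1) = 101.3099 degrees

r = 5.099, theta = 101.3099 degrees


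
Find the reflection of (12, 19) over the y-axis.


Reflection across y-axis: (x, y) -> (-x, y)
(12, 19) -> (-12, 19)

(-12, 19)


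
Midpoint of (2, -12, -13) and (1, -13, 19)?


Midpoint = ((2+1)/2, (-12+-13)/2, (-13+19)/2) = (1.5, -12.5, 3)

(1.5, -12.5, 3)


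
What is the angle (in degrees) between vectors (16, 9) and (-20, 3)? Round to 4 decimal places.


dot = 16*-20 + 9*3 = -293
|u| = 18.3576, |v| = 20.2237
cos(angle) = -0.7892
angle = 142.1115 degrees

142.1115 degrees


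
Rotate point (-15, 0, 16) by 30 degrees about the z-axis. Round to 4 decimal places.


x' = -15*cos(30) - 0*sin(30) = -12.9904
y' = -15*sin(30) + 0*cos(30) = -7.5
z' = 16

(-12.9904, -7.5, 16)


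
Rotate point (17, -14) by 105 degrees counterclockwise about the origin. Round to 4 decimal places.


x' = 17*cos(105) - -14*sin(105) = 9.123
y' = 17*sin(105) + -14*cos(105) = 20.0442

(9.123, 20.0442)


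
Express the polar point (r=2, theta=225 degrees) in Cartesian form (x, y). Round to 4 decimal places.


x = 2 * cos(225) = -1.4142
y = 2 * sin(225) = -1.4142

(-1.4142, -1.4142)


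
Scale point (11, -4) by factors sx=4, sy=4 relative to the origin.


Scaling: (x*sx, y*sy) = (11*4, -4*4) = (44, -16)

(44, -16)


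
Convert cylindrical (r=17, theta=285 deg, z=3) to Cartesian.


x = 17 * cos(285) = 4.3999
y = 17 * sin(285) = -16.4207
z = 3

(4.3999, -16.4207, 3)


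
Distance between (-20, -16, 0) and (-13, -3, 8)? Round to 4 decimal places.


d = sqrt((-13--20)^2 + (-3--16)^2 + (8-0)^2) = 16.7929

16.7929


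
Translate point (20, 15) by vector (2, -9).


Translation: (x+dx, y+dy) = (20+2, 15+-9) = (22, 6)

(22, 6)


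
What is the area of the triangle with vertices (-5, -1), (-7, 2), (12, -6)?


Area = |x1(y2-y3) + x2(y3-y1) + x3(y1-y2)| / 2
= |-5*(2--6) + -7*(-6--1) + 12*(-1-2)| / 2
= 20.5

20.5


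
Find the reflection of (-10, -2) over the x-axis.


Reflection across x-axis: (x, y) -> (x, -y)
(-10, -2) -> (-10, 2)

(-10, 2)


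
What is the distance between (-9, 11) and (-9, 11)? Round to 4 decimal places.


d = sqrt((-9--9)^2 + (11-11)^2) = 0

0


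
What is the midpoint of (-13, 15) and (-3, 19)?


Midpoint = ((-13+-3)/2, (15+19)/2) = (-8, 17)

(-8, 17)


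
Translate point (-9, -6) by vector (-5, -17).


Translation: (x+dx, y+dy) = (-9+-5, -6+-17) = (-14, -23)

(-14, -23)


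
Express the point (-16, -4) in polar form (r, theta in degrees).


r = sqrt((-16)^2 + (-4)^2) = 16.4924
theta = atan2(-4, -16) = 194.0362 degrees

r = 16.4924, theta = 194.0362 degrees


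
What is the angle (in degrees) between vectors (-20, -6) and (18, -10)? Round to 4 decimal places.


dot = -20*18 + -6*-10 = -300
|u| = 20.8806, |v| = 20.5913
cos(angle) = -0.6977
angle = 134.2462 degrees

134.2462 degrees


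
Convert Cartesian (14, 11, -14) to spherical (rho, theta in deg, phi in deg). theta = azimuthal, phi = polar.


rho = sqrt(14^2 + 11^2 + (-14)^2) = 22.6495
theta = atan2(11, 14) = 38.1572 deg
phi = acos(-14/22.6495) = 128.1786 deg

rho = 22.6495, theta = 38.1572 deg, phi = 128.1786 deg


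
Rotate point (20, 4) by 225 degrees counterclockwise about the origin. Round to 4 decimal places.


x' = 20*cos(225) - 4*sin(225) = -11.3137
y' = 20*sin(225) + 4*cos(225) = -16.9706

(-11.3137, -16.9706)


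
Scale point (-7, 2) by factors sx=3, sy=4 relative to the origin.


Scaling: (x*sx, y*sy) = (-7*3, 2*4) = (-21, 8)

(-21, 8)


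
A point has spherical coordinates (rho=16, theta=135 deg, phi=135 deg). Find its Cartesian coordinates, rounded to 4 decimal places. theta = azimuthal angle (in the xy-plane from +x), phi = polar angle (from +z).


x = 16 * sin(135) * cos(135) = -8
y = 16 * sin(135) * sin(135) = 8
z = 16 * cos(135) = -11.3137

(-8, 8, -11.3137)


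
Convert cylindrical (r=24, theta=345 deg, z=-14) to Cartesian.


x = 24 * cos(345) = 23.1822
y = 24 * sin(345) = -6.2117
z = -14

(23.1822, -6.2117, -14)


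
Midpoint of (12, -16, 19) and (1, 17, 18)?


Midpoint = ((12+1)/2, (-16+17)/2, (19+18)/2) = (6.5, 0.5, 18.5)

(6.5, 0.5, 18.5)


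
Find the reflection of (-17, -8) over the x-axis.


Reflection across x-axis: (x, y) -> (x, -y)
(-17, -8) -> (-17, 8)

(-17, 8)


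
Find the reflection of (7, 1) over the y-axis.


Reflection across y-axis: (x, y) -> (-x, y)
(7, 1) -> (-7, 1)

(-7, 1)


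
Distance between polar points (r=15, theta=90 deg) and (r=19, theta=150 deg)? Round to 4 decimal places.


d = sqrt(r1^2 + r2^2 - 2*r1*r2*cos(t2-t1))
d = sqrt(15^2 + 19^2 - 2*15*19*cos(150-90)) = 17.3494

17.3494


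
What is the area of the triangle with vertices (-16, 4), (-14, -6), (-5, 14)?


Area = |x1(y2-y3) + x2(y3-y1) + x3(y1-y2)| / 2
= |-16*(-6-14) + -14*(14-4) + -5*(4--6)| / 2
= 65

65


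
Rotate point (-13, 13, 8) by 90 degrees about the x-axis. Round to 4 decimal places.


x' = -13
y' = 13*cos(90) - 8*sin(90) = -8
z' = 13*sin(90) + 8*cos(90) = 13

(-13, -8, 13)


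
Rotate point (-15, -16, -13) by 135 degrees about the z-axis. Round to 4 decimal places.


x' = -15*cos(135) - -16*sin(135) = 21.9203
y' = -15*sin(135) + -16*cos(135) = 0.7071
z' = -13

(21.9203, 0.7071, -13)


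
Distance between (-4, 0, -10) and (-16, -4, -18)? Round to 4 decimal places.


d = sqrt((-16--4)^2 + (-4-0)^2 + (-18--10)^2) = 14.9666

14.9666


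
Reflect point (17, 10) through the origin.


Reflection through origin: (x, y) -> (-x, -y)
(17, 10) -> (-17, -10)

(-17, -10)


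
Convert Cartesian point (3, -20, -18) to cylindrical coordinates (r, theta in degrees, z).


r = sqrt(3^2 + (-20)^2) = 20.2237
theta = atan2(-20, 3) = 278.5308 deg
z = -18

r = 20.2237, theta = 278.5308 deg, z = -18


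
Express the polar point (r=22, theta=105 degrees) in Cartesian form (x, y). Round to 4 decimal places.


x = 22 * cos(105) = -5.694
y = 22 * sin(105) = 21.2504

(-5.694, 21.2504)


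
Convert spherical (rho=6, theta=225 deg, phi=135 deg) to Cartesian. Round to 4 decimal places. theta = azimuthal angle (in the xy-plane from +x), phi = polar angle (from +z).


x = 6 * sin(135) * cos(225) = -3
y = 6 * sin(135) * sin(225) = -3
z = 6 * cos(135) = -4.2426

(-3, -3, -4.2426)


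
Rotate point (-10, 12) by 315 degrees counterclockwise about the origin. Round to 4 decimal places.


x' = -10*cos(315) - 12*sin(315) = 1.4142
y' = -10*sin(315) + 12*cos(315) = 15.5563

(1.4142, 15.5563)


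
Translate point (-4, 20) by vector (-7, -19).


Translation: (x+dx, y+dy) = (-4+-7, 20+-19) = (-11, 1)

(-11, 1)


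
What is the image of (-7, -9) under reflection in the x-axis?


Reflection across x-axis: (x, y) -> (x, -y)
(-7, -9) -> (-7, 9)

(-7, 9)


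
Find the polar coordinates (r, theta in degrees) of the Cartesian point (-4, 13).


r = sqrt((-4)^2 + 13^2) = 13.6015
theta = atan2(13, -4) = 107.1027 degrees

r = 13.6015, theta = 107.1027 degrees


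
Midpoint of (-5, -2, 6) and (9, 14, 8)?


Midpoint = ((-5+9)/2, (-2+14)/2, (6+8)/2) = (2, 6, 7)

(2, 6, 7)


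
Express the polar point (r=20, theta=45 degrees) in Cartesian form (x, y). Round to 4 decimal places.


x = 20 * cos(45) = 14.1421
y = 20 * sin(45) = 14.1421

(14.1421, 14.1421)


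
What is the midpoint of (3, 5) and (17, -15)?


Midpoint = ((3+17)/2, (5+-15)/2) = (10, -5)

(10, -5)


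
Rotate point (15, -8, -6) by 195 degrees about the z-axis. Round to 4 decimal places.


x' = 15*cos(195) - -8*sin(195) = -16.5594
y' = 15*sin(195) + -8*cos(195) = 3.8451
z' = -6

(-16.5594, 3.8451, -6)


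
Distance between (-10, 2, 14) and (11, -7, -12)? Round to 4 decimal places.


d = sqrt((11--10)^2 + (-7-2)^2 + (-12-14)^2) = 34.6121

34.6121


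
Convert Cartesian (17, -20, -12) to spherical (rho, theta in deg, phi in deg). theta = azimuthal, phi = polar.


rho = sqrt(17^2 + (-20)^2 + (-12)^2) = 28.8617
theta = atan2(-20, 17) = 310.3645 deg
phi = acos(-12/28.8617) = 114.5682 deg

rho = 28.8617, theta = 310.3645 deg, phi = 114.5682 deg


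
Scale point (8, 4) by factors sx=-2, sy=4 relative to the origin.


Scaling: (x*sx, y*sy) = (8*-2, 4*4) = (-16, 16)

(-16, 16)


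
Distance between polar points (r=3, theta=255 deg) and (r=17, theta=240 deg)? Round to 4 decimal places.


d = sqrt(r1^2 + r2^2 - 2*r1*r2*cos(t2-t1))
d = sqrt(3^2 + 17^2 - 2*3*17*cos(240-255)) = 14.1236

14.1236


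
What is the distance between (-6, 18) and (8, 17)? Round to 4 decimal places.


d = sqrt((8--6)^2 + (17-18)^2) = 14.0357

14.0357


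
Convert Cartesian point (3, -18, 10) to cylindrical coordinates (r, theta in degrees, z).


r = sqrt(3^2 + (-18)^2) = 18.2483
theta = atan2(-18, 3) = 279.4623 deg
z = 10

r = 18.2483, theta = 279.4623 deg, z = 10


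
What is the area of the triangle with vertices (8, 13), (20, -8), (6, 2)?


Area = |x1(y2-y3) + x2(y3-y1) + x3(y1-y2)| / 2
= |8*(-8-2) + 20*(2-13) + 6*(13--8)| / 2
= 87

87


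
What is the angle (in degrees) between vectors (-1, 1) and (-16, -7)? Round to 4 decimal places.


dot = -1*-16 + 1*-7 = 9
|u| = 1.4142, |v| = 17.4642
cos(angle) = 0.3644
angle = 68.6294 degrees

68.6294 degrees


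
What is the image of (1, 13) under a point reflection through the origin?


Reflection through origin: (x, y) -> (-x, -y)
(1, 13) -> (-1, -13)

(-1, -13)


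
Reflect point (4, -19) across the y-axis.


Reflection across y-axis: (x, y) -> (-x, y)
(4, -19) -> (-4, -19)

(-4, -19)


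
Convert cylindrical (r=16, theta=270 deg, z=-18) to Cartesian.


x = 16 * cos(270) = 0
y = 16 * sin(270) = -16
z = -18

(0, -16, -18)


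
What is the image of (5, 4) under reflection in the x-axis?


Reflection across x-axis: (x, y) -> (x, -y)
(5, 4) -> (5, -4)

(5, -4)


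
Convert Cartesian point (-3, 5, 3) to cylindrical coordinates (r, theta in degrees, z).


r = sqrt((-3)^2 + 5^2) = 5.831
theta = atan2(5, -3) = 120.9638 deg
z = 3

r = 5.831, theta = 120.9638 deg, z = 3


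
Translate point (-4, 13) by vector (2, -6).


Translation: (x+dx, y+dy) = (-4+2, 13+-6) = (-2, 7)

(-2, 7)


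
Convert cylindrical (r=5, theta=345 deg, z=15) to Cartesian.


x = 5 * cos(345) = 4.8296
y = 5 * sin(345) = -1.2941
z = 15

(4.8296, -1.2941, 15)


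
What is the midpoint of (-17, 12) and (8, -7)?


Midpoint = ((-17+8)/2, (12+-7)/2) = (-4.5, 2.5)

(-4.5, 2.5)


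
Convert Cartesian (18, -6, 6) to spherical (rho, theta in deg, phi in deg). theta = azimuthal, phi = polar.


rho = sqrt(18^2 + (-6)^2 + 6^2) = 19.8997
theta = atan2(-6, 18) = 341.5651 deg
phi = acos(6/19.8997) = 72.4516 deg

rho = 19.8997, theta = 341.5651 deg, phi = 72.4516 deg


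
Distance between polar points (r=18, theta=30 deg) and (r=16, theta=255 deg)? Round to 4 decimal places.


d = sqrt(r1^2 + r2^2 - 2*r1*r2*cos(t2-t1))
d = sqrt(18^2 + 16^2 - 2*18*16*cos(255-30)) = 31.4212

31.4212


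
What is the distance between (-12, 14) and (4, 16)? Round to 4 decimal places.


d = sqrt((4--12)^2 + (16-14)^2) = 16.1245

16.1245


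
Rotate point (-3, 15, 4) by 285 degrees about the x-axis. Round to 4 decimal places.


x' = -3
y' = 15*cos(285) - 4*sin(285) = 7.746
z' = 15*sin(285) + 4*cos(285) = -13.4536

(-3, 7.746, -13.4536)


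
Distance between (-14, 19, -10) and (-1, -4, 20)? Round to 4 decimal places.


d = sqrt((-1--14)^2 + (-4-19)^2 + (20--10)^2) = 39.975

39.975


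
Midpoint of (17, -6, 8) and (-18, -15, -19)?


Midpoint = ((17+-18)/2, (-6+-15)/2, (8+-19)/2) = (-0.5, -10.5, -5.5)

(-0.5, -10.5, -5.5)


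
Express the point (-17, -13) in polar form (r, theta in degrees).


r = sqrt((-17)^2 + (-13)^2) = 21.4009
theta = atan2(-13, -17) = 217.4054 degrees

r = 21.4009, theta = 217.4054 degrees


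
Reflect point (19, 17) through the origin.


Reflection through origin: (x, y) -> (-x, -y)
(19, 17) -> (-19, -17)

(-19, -17)


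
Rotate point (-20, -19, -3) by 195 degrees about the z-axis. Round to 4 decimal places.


x' = -20*cos(195) - -19*sin(195) = 14.401
y' = -20*sin(195) + -19*cos(195) = 23.529
z' = -3

(14.401, 23.529, -3)


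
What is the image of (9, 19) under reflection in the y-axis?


Reflection across y-axis: (x, y) -> (-x, y)
(9, 19) -> (-9, 19)

(-9, 19)


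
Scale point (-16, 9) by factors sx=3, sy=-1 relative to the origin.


Scaling: (x*sx, y*sy) = (-16*3, 9*-1) = (-48, -9)

(-48, -9)


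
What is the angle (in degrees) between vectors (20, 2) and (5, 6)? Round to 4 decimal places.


dot = 20*5 + 2*6 = 112
|u| = 20.0998, |v| = 7.8102
cos(angle) = 0.7134
angle = 44.4838 degrees

44.4838 degrees


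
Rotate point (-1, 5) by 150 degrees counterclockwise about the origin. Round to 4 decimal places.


x' = -1*cos(150) - 5*sin(150) = -1.634
y' = -1*sin(150) + 5*cos(150) = -4.8301

(-1.634, -4.8301)


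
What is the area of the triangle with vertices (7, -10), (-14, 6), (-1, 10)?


Area = |x1(y2-y3) + x2(y3-y1) + x3(y1-y2)| / 2
= |7*(6-10) + -14*(10--10) + -1*(-10-6)| / 2
= 146

146


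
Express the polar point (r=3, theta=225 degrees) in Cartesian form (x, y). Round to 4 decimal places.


x = 3 * cos(225) = -2.1213
y = 3 * sin(225) = -2.1213

(-2.1213, -2.1213)


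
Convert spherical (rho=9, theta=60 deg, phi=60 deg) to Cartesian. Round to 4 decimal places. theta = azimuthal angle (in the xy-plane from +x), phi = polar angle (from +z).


x = 9 * sin(60) * cos(60) = 3.8971
y = 9 * sin(60) * sin(60) = 6.75
z = 9 * cos(60) = 4.5

(3.8971, 6.75, 4.5)


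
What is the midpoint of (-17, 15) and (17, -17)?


Midpoint = ((-17+17)/2, (15+-17)/2) = (0, -1)

(0, -1)


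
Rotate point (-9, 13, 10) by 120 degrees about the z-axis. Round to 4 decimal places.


x' = -9*cos(120) - 13*sin(120) = -6.7583
y' = -9*sin(120) + 13*cos(120) = -14.2942
z' = 10

(-6.7583, -14.2942, 10)


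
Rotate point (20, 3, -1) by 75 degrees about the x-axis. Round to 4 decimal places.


x' = 20
y' = 3*cos(75) - -1*sin(75) = 1.7424
z' = 3*sin(75) + -1*cos(75) = 2.639

(20, 1.7424, 2.639)


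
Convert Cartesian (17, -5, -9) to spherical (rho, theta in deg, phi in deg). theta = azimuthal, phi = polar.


rho = sqrt(17^2 + (-5)^2 + (-9)^2) = 19.8746
theta = atan2(-5, 17) = 343.6105 deg
phi = acos(-9/19.8746) = 116.926 deg

rho = 19.8746, theta = 343.6105 deg, phi = 116.926 deg


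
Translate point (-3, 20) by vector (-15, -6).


Translation: (x+dx, y+dy) = (-3+-15, 20+-6) = (-18, 14)

(-18, 14)


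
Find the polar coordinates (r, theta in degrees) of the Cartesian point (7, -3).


r = sqrt(7^2 + (-3)^2) = 7.6158
theta = atan2(-3, 7) = 336.8014 degrees

r = 7.6158, theta = 336.8014 degrees


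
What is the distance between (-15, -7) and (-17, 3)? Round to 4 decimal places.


d = sqrt((-17--15)^2 + (3--7)^2) = 10.198

10.198


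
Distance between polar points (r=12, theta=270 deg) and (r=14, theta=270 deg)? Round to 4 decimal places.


d = sqrt(r1^2 + r2^2 - 2*r1*r2*cos(t2-t1))
d = sqrt(12^2 + 14^2 - 2*12*14*cos(270-270)) = 2

2


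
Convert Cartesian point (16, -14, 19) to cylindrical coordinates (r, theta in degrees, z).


r = sqrt(16^2 + (-14)^2) = 21.2603
theta = atan2(-14, 16) = 318.8141 deg
z = 19

r = 21.2603, theta = 318.8141 deg, z = 19


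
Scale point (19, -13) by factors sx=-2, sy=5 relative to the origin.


Scaling: (x*sx, y*sy) = (19*-2, -13*5) = (-38, -65)

(-38, -65)


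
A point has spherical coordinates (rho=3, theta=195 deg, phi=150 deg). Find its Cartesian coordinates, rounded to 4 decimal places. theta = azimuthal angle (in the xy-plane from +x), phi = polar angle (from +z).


x = 3 * sin(150) * cos(195) = -1.4489
y = 3 * sin(150) * sin(195) = -0.3882
z = 3 * cos(150) = -2.5981

(-1.4489, -0.3882, -2.5981)


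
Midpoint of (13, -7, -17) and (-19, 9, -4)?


Midpoint = ((13+-19)/2, (-7+9)/2, (-17+-4)/2) = (-3, 1, -10.5)

(-3, 1, -10.5)


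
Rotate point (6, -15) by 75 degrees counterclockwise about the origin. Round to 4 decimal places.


x' = 6*cos(75) - -15*sin(75) = 16.0418
y' = 6*sin(75) + -15*cos(75) = 1.9133

(16.0418, 1.9133)


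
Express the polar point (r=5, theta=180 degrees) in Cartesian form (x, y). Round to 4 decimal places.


x = 5 * cos(180) = -5
y = 5 * sin(180) = 0

(-5, 0)


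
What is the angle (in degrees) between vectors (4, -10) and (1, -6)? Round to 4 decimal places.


dot = 4*1 + -10*-6 = 64
|u| = 10.7703, |v| = 6.0828
cos(angle) = 0.9769
angle = 12.3391 degrees

12.3391 degrees


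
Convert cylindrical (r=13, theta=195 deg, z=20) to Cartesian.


x = 13 * cos(195) = -12.557
y = 13 * sin(195) = -3.3646
z = 20

(-12.557, -3.3646, 20)


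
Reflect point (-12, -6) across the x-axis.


Reflection across x-axis: (x, y) -> (x, -y)
(-12, -6) -> (-12, 6)

(-12, 6)


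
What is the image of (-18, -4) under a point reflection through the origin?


Reflection through origin: (x, y) -> (-x, -y)
(-18, -4) -> (18, 4)

(18, 4)


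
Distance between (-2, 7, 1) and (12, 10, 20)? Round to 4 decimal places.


d = sqrt((12--2)^2 + (10-7)^2 + (20-1)^2) = 23.7908

23.7908


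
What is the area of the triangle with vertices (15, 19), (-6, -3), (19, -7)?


Area = |x1(y2-y3) + x2(y3-y1) + x3(y1-y2)| / 2
= |15*(-3--7) + -6*(-7-19) + 19*(19--3)| / 2
= 317

317


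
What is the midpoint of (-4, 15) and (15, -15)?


Midpoint = ((-4+15)/2, (15+-15)/2) = (5.5, 0)

(5.5, 0)


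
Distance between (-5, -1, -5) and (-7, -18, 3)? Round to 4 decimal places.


d = sqrt((-7--5)^2 + (-18--1)^2 + (3--5)^2) = 18.8944

18.8944


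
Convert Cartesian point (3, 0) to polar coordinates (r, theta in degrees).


r = sqrt(3^2 + 0^2) = 3
theta = atan2(0, 3) = 0 degrees

r = 3, theta = 0 degrees


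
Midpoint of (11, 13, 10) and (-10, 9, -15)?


Midpoint = ((11+-10)/2, (13+9)/2, (10+-15)/2) = (0.5, 11, -2.5)

(0.5, 11, -2.5)


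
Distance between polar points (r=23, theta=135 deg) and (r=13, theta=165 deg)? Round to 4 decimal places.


d = sqrt(r1^2 + r2^2 - 2*r1*r2*cos(t2-t1))
d = sqrt(23^2 + 13^2 - 2*23*13*cos(165-135)) = 13.4208

13.4208


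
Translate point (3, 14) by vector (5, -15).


Translation: (x+dx, y+dy) = (3+5, 14+-15) = (8, -1)

(8, -1)


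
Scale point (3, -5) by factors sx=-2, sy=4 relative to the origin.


Scaling: (x*sx, y*sy) = (3*-2, -5*4) = (-6, -20)

(-6, -20)


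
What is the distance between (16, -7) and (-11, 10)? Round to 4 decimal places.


d = sqrt((-11-16)^2 + (10--7)^2) = 31.9061

31.9061


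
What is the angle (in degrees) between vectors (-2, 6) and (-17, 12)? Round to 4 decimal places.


dot = -2*-17 + 6*12 = 106
|u| = 6.3246, |v| = 20.8087
cos(angle) = 0.8054
angle = 36.3475 degrees

36.3475 degrees


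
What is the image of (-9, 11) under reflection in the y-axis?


Reflection across y-axis: (x, y) -> (-x, y)
(-9, 11) -> (9, 11)

(9, 11)


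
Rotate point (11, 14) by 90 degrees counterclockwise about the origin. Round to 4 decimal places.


x' = 11*cos(90) - 14*sin(90) = -14
y' = 11*sin(90) + 14*cos(90) = 11

(-14, 11)


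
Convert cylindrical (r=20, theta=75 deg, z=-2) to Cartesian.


x = 20 * cos(75) = 5.1764
y = 20 * sin(75) = 19.3185
z = -2

(5.1764, 19.3185, -2)


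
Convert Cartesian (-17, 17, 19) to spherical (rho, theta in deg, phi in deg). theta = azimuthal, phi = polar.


rho = sqrt((-17)^2 + 17^2 + 19^2) = 30.6431
theta = atan2(17, -17) = 135 deg
phi = acos(19/30.6431) = 51.6808 deg

rho = 30.6431, theta = 135 deg, phi = 51.6808 deg


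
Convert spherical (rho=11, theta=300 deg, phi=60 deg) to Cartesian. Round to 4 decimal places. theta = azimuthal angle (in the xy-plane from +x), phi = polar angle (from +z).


x = 11 * sin(60) * cos(300) = 4.7631
y = 11 * sin(60) * sin(300) = -8.25
z = 11 * cos(60) = 5.5

(4.7631, -8.25, 5.5)


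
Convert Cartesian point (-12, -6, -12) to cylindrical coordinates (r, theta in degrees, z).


r = sqrt((-12)^2 + (-6)^2) = 13.4164
theta = atan2(-6, -12) = 206.5651 deg
z = -12

r = 13.4164, theta = 206.5651 deg, z = -12


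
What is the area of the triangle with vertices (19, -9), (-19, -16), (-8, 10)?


Area = |x1(y2-y3) + x2(y3-y1) + x3(y1-y2)| / 2
= |19*(-16-10) + -19*(10--9) + -8*(-9--16)| / 2
= 455.5

455.5


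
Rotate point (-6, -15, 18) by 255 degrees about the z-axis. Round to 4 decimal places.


x' = -6*cos(255) - -15*sin(255) = -12.936
y' = -6*sin(255) + -15*cos(255) = 9.6778
z' = 18

(-12.936, 9.6778, 18)


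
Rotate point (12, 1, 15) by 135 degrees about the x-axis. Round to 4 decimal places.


x' = 12
y' = 1*cos(135) - 15*sin(135) = -11.3137
z' = 1*sin(135) + 15*cos(135) = -9.8995

(12, -11.3137, -9.8995)


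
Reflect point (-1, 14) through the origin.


Reflection through origin: (x, y) -> (-x, -y)
(-1, 14) -> (1, -14)

(1, -14)


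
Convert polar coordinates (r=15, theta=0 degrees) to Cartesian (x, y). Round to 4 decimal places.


x = 15 * cos(0) = 15
y = 15 * sin(0) = 0

(15, 0)


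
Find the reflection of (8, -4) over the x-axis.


Reflection across x-axis: (x, y) -> (x, -y)
(8, -4) -> (8, 4)

(8, 4)


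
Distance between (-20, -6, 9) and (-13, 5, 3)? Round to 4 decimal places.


d = sqrt((-13--20)^2 + (5--6)^2 + (3-9)^2) = 14.3527

14.3527


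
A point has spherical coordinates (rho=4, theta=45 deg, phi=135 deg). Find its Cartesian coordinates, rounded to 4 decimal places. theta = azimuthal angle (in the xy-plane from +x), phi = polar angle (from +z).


x = 4 * sin(135) * cos(45) = 2
y = 4 * sin(135) * sin(45) = 2
z = 4 * cos(135) = -2.8284

(2, 2, -2.8284)


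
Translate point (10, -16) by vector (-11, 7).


Translation: (x+dx, y+dy) = (10+-11, -16+7) = (-1, -9)

(-1, -9)


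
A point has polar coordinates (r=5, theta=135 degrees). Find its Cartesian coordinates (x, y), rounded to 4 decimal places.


x = 5 * cos(135) = -3.5355
y = 5 * sin(135) = 3.5355

(-3.5355, 3.5355)


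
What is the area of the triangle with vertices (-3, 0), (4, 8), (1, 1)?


Area = |x1(y2-y3) + x2(y3-y1) + x3(y1-y2)| / 2
= |-3*(8-1) + 4*(1-0) + 1*(0-8)| / 2
= 12.5

12.5


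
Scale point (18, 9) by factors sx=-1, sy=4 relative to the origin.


Scaling: (x*sx, y*sy) = (18*-1, 9*4) = (-18, 36)

(-18, 36)


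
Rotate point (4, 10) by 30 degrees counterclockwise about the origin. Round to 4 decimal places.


x' = 4*cos(30) - 10*sin(30) = -1.5359
y' = 4*sin(30) + 10*cos(30) = 10.6603

(-1.5359, 10.6603)


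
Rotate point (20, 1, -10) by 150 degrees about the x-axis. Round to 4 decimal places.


x' = 20
y' = 1*cos(150) - -10*sin(150) = 4.134
z' = 1*sin(150) + -10*cos(150) = 9.1603

(20, 4.134, 9.1603)


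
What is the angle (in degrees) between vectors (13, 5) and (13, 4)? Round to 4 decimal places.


dot = 13*13 + 5*4 = 189
|u| = 13.9284, |v| = 13.6015
cos(angle) = 0.9976
angle = 3.9348 degrees

3.9348 degrees


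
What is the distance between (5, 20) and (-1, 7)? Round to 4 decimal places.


d = sqrt((-1-5)^2 + (7-20)^2) = 14.3178

14.3178


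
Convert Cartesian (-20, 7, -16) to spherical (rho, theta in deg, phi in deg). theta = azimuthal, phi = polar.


rho = sqrt((-20)^2 + 7^2 + (-16)^2) = 26.5518
theta = atan2(7, -20) = 160.71 deg
phi = acos(-16/26.5518) = 127.056 deg

rho = 26.5518, theta = 160.71 deg, phi = 127.056 deg


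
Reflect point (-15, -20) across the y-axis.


Reflection across y-axis: (x, y) -> (-x, y)
(-15, -20) -> (15, -20)

(15, -20)


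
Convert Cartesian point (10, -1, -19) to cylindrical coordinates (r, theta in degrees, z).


r = sqrt(10^2 + (-1)^2) = 10.0499
theta = atan2(-1, 10) = 354.2894 deg
z = -19

r = 10.0499, theta = 354.2894 deg, z = -19


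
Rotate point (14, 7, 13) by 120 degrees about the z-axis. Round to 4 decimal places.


x' = 14*cos(120) - 7*sin(120) = -13.0622
y' = 14*sin(120) + 7*cos(120) = 8.6244
z' = 13

(-13.0622, 8.6244, 13)


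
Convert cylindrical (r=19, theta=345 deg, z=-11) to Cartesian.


x = 19 * cos(345) = 18.3526
y = 19 * sin(345) = -4.9176
z = -11

(18.3526, -4.9176, -11)


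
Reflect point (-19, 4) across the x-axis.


Reflection across x-axis: (x, y) -> (x, -y)
(-19, 4) -> (-19, -4)

(-19, -4)


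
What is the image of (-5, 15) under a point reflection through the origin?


Reflection through origin: (x, y) -> (-x, -y)
(-5, 15) -> (5, -15)

(5, -15)


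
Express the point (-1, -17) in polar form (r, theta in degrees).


r = sqrt((-1)^2 + (-17)^2) = 17.0294
theta = atan2(-17, -1) = 266.6335 degrees

r = 17.0294, theta = 266.6335 degrees


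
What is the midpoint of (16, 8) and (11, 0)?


Midpoint = ((16+11)/2, (8+0)/2) = (13.5, 4)

(13.5, 4)


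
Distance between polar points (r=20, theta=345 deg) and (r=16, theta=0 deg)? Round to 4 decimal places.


d = sqrt(r1^2 + r2^2 - 2*r1*r2*cos(t2-t1))
d = sqrt(20^2 + 16^2 - 2*20*16*cos(0-345)) = 6.1488

6.1488


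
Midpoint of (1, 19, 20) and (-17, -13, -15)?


Midpoint = ((1+-17)/2, (19+-13)/2, (20+-15)/2) = (-8, 3, 2.5)

(-8, 3, 2.5)


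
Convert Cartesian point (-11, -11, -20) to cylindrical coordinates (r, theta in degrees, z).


r = sqrt((-11)^2 + (-11)^2) = 15.5563
theta = atan2(-11, -11) = 225 deg
z = -20

r = 15.5563, theta = 225 deg, z = -20


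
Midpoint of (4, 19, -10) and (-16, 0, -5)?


Midpoint = ((4+-16)/2, (19+0)/2, (-10+-5)/2) = (-6, 9.5, -7.5)

(-6, 9.5, -7.5)


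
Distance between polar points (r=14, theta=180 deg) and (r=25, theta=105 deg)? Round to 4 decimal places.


d = sqrt(r1^2 + r2^2 - 2*r1*r2*cos(t2-t1))
d = sqrt(14^2 + 25^2 - 2*14*25*cos(105-180)) = 25.2948

25.2948


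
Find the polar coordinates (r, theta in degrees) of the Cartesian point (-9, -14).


r = sqrt((-9)^2 + (-14)^2) = 16.6433
theta = atan2(-14, -9) = 237.2648 degrees

r = 16.6433, theta = 237.2648 degrees


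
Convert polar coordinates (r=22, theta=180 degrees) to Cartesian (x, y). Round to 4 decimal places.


x = 22 * cos(180) = -22
y = 22 * sin(180) = 0

(-22, 0)


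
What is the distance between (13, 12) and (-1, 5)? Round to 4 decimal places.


d = sqrt((-1-13)^2 + (5-12)^2) = 15.6525

15.6525


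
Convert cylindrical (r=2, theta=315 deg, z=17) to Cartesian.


x = 2 * cos(315) = 1.4142
y = 2 * sin(315) = -1.4142
z = 17

(1.4142, -1.4142, 17)


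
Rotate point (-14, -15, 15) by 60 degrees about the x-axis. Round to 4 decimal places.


x' = -14
y' = -15*cos(60) - 15*sin(60) = -20.4904
z' = -15*sin(60) + 15*cos(60) = -5.4904

(-14, -20.4904, -5.4904)


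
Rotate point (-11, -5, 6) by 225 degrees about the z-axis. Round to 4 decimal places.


x' = -11*cos(225) - -5*sin(225) = 4.2426
y' = -11*sin(225) + -5*cos(225) = 11.3137
z' = 6

(4.2426, 11.3137, 6)


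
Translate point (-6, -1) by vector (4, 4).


Translation: (x+dx, y+dy) = (-6+4, -1+4) = (-2, 3)

(-2, 3)


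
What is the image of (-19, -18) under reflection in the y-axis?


Reflection across y-axis: (x, y) -> (-x, y)
(-19, -18) -> (19, -18)

(19, -18)


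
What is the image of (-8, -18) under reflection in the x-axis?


Reflection across x-axis: (x, y) -> (x, -y)
(-8, -18) -> (-8, 18)

(-8, 18)


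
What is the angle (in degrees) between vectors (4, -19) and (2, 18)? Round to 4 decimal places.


dot = 4*2 + -19*18 = -334
|u| = 19.4165, |v| = 18.1108
cos(angle) = -0.9498
angle = 161.7712 degrees

161.7712 degrees
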